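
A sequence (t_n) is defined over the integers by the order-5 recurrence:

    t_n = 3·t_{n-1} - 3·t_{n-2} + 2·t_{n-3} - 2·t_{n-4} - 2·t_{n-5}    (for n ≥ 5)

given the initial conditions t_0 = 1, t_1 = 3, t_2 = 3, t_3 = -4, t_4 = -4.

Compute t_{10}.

-154

t_5 = 3·-4 + -3·-4 + 2·3 + -2·3 + -2·1 = -2
t_6 = 3·-2 + -3·-4 + 2·-4 + -2·3 + -2·3 = -14
t_7 = 3·-14 + -3·-2 + 2·-4 + -2·-4 + -2·3 = -42
t_8 = 3·-42 + -3·-14 + 2·-2 + -2·-4 + -2·-4 = -72
t_9 = 3·-72 + -3·-42 + 2·-14 + -2·-2 + -2·-4 = -106
t_10 = 3·-106 + -3·-72 + 2·-42 + -2·-14 + -2·-2 = -154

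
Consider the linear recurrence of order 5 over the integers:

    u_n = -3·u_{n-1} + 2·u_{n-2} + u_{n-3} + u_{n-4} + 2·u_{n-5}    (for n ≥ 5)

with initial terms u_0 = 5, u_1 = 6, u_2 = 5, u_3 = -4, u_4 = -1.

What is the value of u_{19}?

496566200

u_5 = -3·-1 + 2·-4 + 1·5 + 1·6 + 2·5 = 16
u_6 = -3·16 + 2·-1 + 1·-4 + 1·5 + 2·6 = -37
u_7 = -3·-37 + 2·16 + 1·-1 + 1·-4 + 2·5 = 148
u_8 = -3·148 + 2·-37 + 1·16 + 1·-1 + 2·-4 = -511
u_9 = -3·-511 + 2·148 + 1·-37 + 1·16 + 2·-1 = 1806
u_10 = -3·1806 + 2·-511 + 1·148 + 1·-37 + 2·16 = -6297
u_11 = -3·-6297 + 2·1806 + 1·-511 + 1·148 + 2·-37 = 22066
u_12 = -3·22066 + 2·-6297 + 1·1806 + 1·-511 + 2·148 = -77201
u_13 = -3·-77201 + 2·22066 + 1·-6297 + 1·1806 + 2·-511 = 270222
u_14 = -3·270222 + 2·-77201 + 1·22066 + 1·-6297 + 2·1806 = -945687
u_15 = -3·-945687 + 2·270222 + 1·-77201 + 1·22066 + 2·-6297 = 3309776
u_16 = -3·3309776 + 2·-945687 + 1·270222 + 1·-77201 + 2·22066 = -11583549
u_17 = -3·-11583549 + 2·3309776 + 1·-945687 + 1·270222 + 2·-77201 = 40540332
u_18 = -3·40540332 + 2·-11583549 + 1·3309776 + 1·-945687 + 2·270222 = -141883561
u_19 = -3·-141883561 + 2·40540332 + 1·-11583549 + 1·3309776 + 2·-945687 = 496566200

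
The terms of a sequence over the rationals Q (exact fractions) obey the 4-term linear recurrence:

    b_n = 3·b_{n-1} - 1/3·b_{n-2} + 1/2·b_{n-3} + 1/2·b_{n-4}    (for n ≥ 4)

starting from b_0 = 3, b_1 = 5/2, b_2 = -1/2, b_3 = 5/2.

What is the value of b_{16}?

670097247041/139968

b_4 = 3·5/2 + -1/3·-1/2 + 1/2·5/2 + 1/2·3 = 125/12
b_5 = 3·125/12 + -1/3·5/2 + 1/2·-1/2 + 1/2·5/2 = 377/12
b_6 = 3·377/12 + -1/3·125/12 + 1/2·5/2 + 1/2·-1/2 = 826/9
b_7 = 3·826/9 + -1/3·377/12 + 1/2·125/12 + 1/2·5/2 = 19535/72
b_8 = 3·19535/72 + -1/3·826/9 + 1/2·377/12 + 1/2·125/12 = 173725/216
b_9 = 3·173725/216 + -1/3·19535/72 + 1/2·826/9 + 1/2·377/12 = 514945/216
b_10 = 3·514945/216 + -1/3·173725/216 + 1/2·19535/72 + 1/2·826/9 = 9156847/1296
b_11 = 3·9156847/1296 + -1/3·514945/216 + 1/2·173725/216 + 1/2·19535/72 = 27137641/1296
b_12 = 3·27137641/1296 + -1/3·9156847/1296 + 1/2·514945/216 + 1/2·173725/216 = 15079997/243
b_13 = 3·15079997/243 + -1/3·27137641/1296 + 1/2·9156847/1296 + 1/2·514945/216 = 1430143981/7776
b_14 = 3·1430143981/7776 + -1/3·15079997/243 + 1/2·27137641/1296 + 1/2·9156847/1296 = 12715386317/23328
b_15 = 3·12715386317/23328 + -1/3·1430143981/7776 + 1/2·15079997/243 + 1/2·27137641/1296 = 37684093595/23328
b_16 = 3·37684093595/23328 + -1/3·12715386317/23328 + 1/2·1430143981/7776 + 1/2·15079997/243 = 670097247041/139968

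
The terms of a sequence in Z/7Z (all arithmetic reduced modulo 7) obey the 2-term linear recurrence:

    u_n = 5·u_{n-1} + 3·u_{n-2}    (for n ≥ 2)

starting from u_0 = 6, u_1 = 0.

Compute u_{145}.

u_2 = 5·0 + 3·6 = 4
u_3 = 5·4 + 3·0 = 6
u_4 = 5·6 + 3·4 = 0
(u_3, u_4) = (6, 0) = (u_0, u_1), so the sequence has period 3.
145 ≡ 1 (mod 3), hence u_145 = u_1 = 0.

0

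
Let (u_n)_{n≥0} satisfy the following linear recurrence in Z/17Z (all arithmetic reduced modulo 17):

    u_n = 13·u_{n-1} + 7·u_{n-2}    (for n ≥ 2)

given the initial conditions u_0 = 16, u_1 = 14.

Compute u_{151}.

0

u_2 = 13·14 + 7·16 = 5
u_3 = 13·5 + 7·14 = 10
u_4 = 13·10 + 7·5 = 12
u_5 = 13·12 + 7·10 = 5
u_6 = 13·5 + 7·12 = 13
u_7 = 13·13 + 7·5 = 0
u_8 = 13·0 + 7·13 = 6
u_9 = 13·6 + 7·0 = 10
u_10 = 13·10 + 7·6 = 2
u_11 = 13·2 + 7·10 = 11
u_12 = 13·11 + 7·2 = 4
u_13 = 13·4 + 7·11 = 10
u_14 = 13·10 + 7·4 = 5
u_15 = 13·5 + 7·10 = 16
u_16 = 13·16 + 7·5 = 5
u_17 = 13·5 + 7·16 = 7
u_18 = 13·7 + 7·5 = 7
u_19 = 13·7 + 7·7 = 4
u_20 = 13·4 + 7·7 = 16
u_21 = 13·16 + 7·4 = 15
u_22 = 13·15 + 7·16 = 1
u_23 = 13·1 + 7·15 = 16
u_24 = 13·16 + 7·1 = 11
u_25 = 13·11 + 7·16 = 0
u_26 = 13·0 + 7·11 = 9
u_27 = 13·9 + 7·0 = 15
u_28 = 13·15 + 7·9 = 3
u_29 = 13·3 + 7·15 = 8
u_30 = 13·8 + 7·3 = 6
u_31 = 13·6 + 7·8 = 15
u_32 = 13·15 + 7·6 = 16
u_33 = 13·16 + 7·15 = 7
u_34 = 13·7 + 7·16 = 16
u_35 = 13·16 + 7·7 = 2
u_36 = 13·2 + 7·16 = 2
u_37 = 13·2 + 7·2 = 6
u_38 = 13·6 + 7·2 = 7
u_39 = 13·7 + 7·6 = 14
u_40 = 13·14 + 7·7 = 10
u_41 = 13·10 + 7·14 = 7
u_42 = 13·7 + 7·10 = 8
u_43 = 13·8 + 7·7 = 0
u_44 = 13·0 + 7·8 = 5
u_45 = 13·5 + 7·0 = 14
u_46 = 13·14 + 7·5 = 13
u_47 = 13·13 + 7·14 = 12
u_48 = 13·12 + 7·13 = 9
u_49 = 13·9 + 7·12 = 14
u_50 = 13·14 + 7·9 = 7
u_51 = 13·7 + 7·14 = 2
u_52 = 13·2 + 7·7 = 7
u_53 = 13·7 + 7·2 = 3
u_54 = 13·3 + 7·7 = 3
u_55 = 13·3 + 7·3 = 9
u_56 = 13·9 + 7·3 = 2
u_57 = 13·2 + 7·9 = 4
u_58 = 13·4 + 7·2 = 15
u_59 = 13·15 + 7·4 = 2
u_60 = 13·2 + 7·15 = 12
u_61 = 13·12 + 7·2 = 0
u_62 = 13·0 + 7·12 = 16
u_63 = 13·16 + 7·0 = 4
u_64 = 13·4 + 7·16 = 11
u_65 = 13·11 + 7·4 = 1
u_66 = 13·1 + 7·11 = 5
u_67 = 13·5 + 7·1 = 4
u_68 = 13·4 + 7·5 = 2
u_69 = 13·2 + 7·4 = 3
u_70 = 13·3 + 7·2 = 2
u_71 = 13·2 + 7·3 = 13
u_72 = 13·13 + 7·2 = 13
u_73 = 13·13 + 7·13 = 5
u_74 = 13·5 + 7·13 = 3
u_75 = 13·3 + 7·5 = 6
u_76 = 13·6 + 7·3 = 14
u_77 = 13·14 + 7·6 = 3
u_78 = 13·3 + 7·14 = 1
u_79 = 13·1 + 7·3 = 0
u_80 = 13·0 + 7·1 = 7
u_81 = 13·7 + 7·0 = 6
u_82 = 13·6 + 7·7 = 8
u_83 = 13·8 + 7·6 = 10
u_84 = 13·10 + 7·8 = 16
u_85 = 13·16 + 7·10 = 6
u_86 = 13·6 + 7·16 = 3
u_87 = 13·3 + 7·6 = 13
u_88 = 13·13 + 7·3 = 3
u_89 = 13·3 + 7·13 = 11
u_90 = 13·11 + 7·3 = 11
u_91 = 13·11 + 7·11 = 16
u_92 = 13·16 + 7·11 = 13
u_93 = 13·13 + 7·16 = 9
u_94 = 13·9 + 7·13 = 4
u_95 = 13·4 + 7·9 = 13
u_96 = 13·13 + 7·4 = 10
u_97 = 13·10 + 7·13 = 0
u_98 = 13·0 + 7·10 = 2
u_99 = 13·2 + 7·0 = 9
u_100 = 13·9 + 7·2 = 12
u_101 = 13·12 + 7·9 = 15
u_102 = 13·15 + 7·12 = 7
u_103 = 13·7 + 7·15 = 9
u_104 = 13·9 + 7·7 = 13
u_105 = 13·13 + 7·9 = 11
u_106 = 13·11 + 7·13 = 13
u_107 = 13·13 + 7·11 = 8
u_108 = 13·8 + 7·13 = 8
u_109 = 13·8 + 7·8 = 7
u_110 = 13·7 + 7·8 = 11
u_111 = 13·11 + 7·7 = 5
u_112 = 13·5 + 7·11 = 6
u_113 = 13·6 + 7·5 = 11
u_114 = 13·11 + 7·6 = 15
u_115 = 13·15 + 7·11 = 0
u_116 = 13·0 + 7·15 = 3
u_117 = 13·3 + 7·0 = 5
u_118 = 13·5 + 7·3 = 1
u_119 = 13·1 + 7·5 = 14
u_120 = 13·14 + 7·1 = 2
u_121 = 13·2 + 7·14 = 5
u_122 = 13·5 + 7·2 = 11
u_123 = 13·11 + 7·5 = 8
u_124 = 13·8 + 7·11 = 11
u_125 = 13·11 + 7·8 = 12
u_126 = 13·12 + 7·11 = 12
u_127 = 13·12 + 7·12 = 2
u_128 = 13·2 + 7·12 = 8
u_129 = 13·8 + 7·2 = 16
u_130 = 13·16 + 7·8 = 9
u_131 = 13·9 + 7·16 = 8
u_132 = 13·8 + 7·9 = 14
u_133 = 13·14 + 7·8 = 0
u_134 = 13·0 + 7·14 = 13
u_135 = 13·13 + 7·0 = 16
u_136 = 13·16 + 7·13 = 10
u_137 = 13·10 + 7·16 = 4
u_138 = 13·4 + 7·10 = 3
u_139 = 13·3 + 7·4 = 16
u_140 = 13·16 + 7·3 = 8
u_141 = 13·8 + 7·16 = 12
u_142 = 13·12 + 7·8 = 8
u_143 = 13·8 + 7·12 = 1
u_144 = 13·1 + 7·8 = 1
u_145 = 13·1 + 7·1 = 3
u_146 = 13·3 + 7·1 = 12
u_147 = 13·12 + 7·3 = 7
u_148 = 13·7 + 7·12 = 5
u_149 = 13·5 + 7·7 = 12
u_150 = 13·12 + 7·5 = 4
u_151 = 13·4 + 7·12 = 0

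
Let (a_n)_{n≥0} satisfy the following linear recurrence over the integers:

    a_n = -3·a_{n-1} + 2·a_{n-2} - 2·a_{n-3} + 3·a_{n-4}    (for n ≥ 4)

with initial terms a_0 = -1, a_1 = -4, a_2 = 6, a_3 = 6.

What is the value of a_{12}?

68855

a_4 = -3·6 + 2·6 + -2·-4 + 3·-1 = -1
a_5 = -3·-1 + 2·6 + -2·6 + 3·-4 = -9
a_6 = -3·-9 + 2·-1 + -2·6 + 3·6 = 31
a_7 = -3·31 + 2·-9 + -2·-1 + 3·6 = -91
a_8 = -3·-91 + 2·31 + -2·-9 + 3·-1 = 350
a_9 = -3·350 + 2·-91 + -2·31 + 3·-9 = -1321
a_10 = -3·-1321 + 2·350 + -2·-91 + 3·31 = 4938
a_11 = -3·4938 + 2·-1321 + -2·350 + 3·-91 = -18429
a_12 = -3·-18429 + 2·4938 + -2·-1321 + 3·350 = 68855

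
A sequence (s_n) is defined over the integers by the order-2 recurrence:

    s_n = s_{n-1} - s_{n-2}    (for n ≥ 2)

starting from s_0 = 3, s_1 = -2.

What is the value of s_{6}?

3

s_2 = 1·-2 + -1·3 = -5
s_3 = 1·-5 + -1·-2 = -3
s_4 = 1·-3 + -1·-5 = 2
s_5 = 1·2 + -1·-3 = 5
s_6 = 1·5 + -1·2 = 3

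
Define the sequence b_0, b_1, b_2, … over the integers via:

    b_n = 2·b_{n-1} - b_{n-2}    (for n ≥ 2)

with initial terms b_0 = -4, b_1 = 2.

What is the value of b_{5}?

26

b_2 = 2·2 + -1·-4 = 8
b_3 = 2·8 + -1·2 = 14
b_4 = 2·14 + -1·8 = 20
b_5 = 2·20 + -1·14 = 26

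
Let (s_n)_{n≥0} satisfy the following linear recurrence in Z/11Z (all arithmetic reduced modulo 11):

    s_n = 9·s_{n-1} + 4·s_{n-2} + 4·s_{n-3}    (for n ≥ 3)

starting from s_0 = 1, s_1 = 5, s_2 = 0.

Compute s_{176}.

5

s_3 = 9·0 + 4·5 + 4·1 = 2
s_4 = 9·2 + 4·0 + 4·5 = 5
s_5 = 9·5 + 4·2 + 4·0 = 9
s_6 = 9·9 + 4·5 + 4·2 = 10
s_7 = 9·10 + 4·9 + 4·5 = 3
s_8 = 9·3 + 4·10 + 4·9 = 4
s_9 = 9·4 + 4·3 + 4·10 = 0
s_10 = 9·0 + 4·4 + 4·3 = 6
s_11 = 9·6 + 4·0 + 4·4 = 4
s_12 = 9·4 + 4·6 + 4·0 = 5
s_13 = 9·5 + 4·4 + 4·6 = 8
s_14 = 9·8 + 4·5 + 4·4 = 9
s_15 = 9·9 + 4·8 + 4·5 = 1
s_16 = 9·1 + 4·9 + 4·8 = 0
s_17 = 9·0 + 4·1 + 4·9 = 7
s_18 = 9·7 + 4·0 + 4·1 = 1
s_19 = 9·1 + 4·7 + 4·0 = 4
s_20 = 9·4 + 4·1 + 4·7 = 2
s_21 = 9·2 + 4·4 + 4·1 = 5
s_22 = 9·5 + 4·2 + 4·4 = 3
s_23 = 9·3 + 4·5 + 4·2 = 0
s_24 = 9·0 + 4·3 + 4·5 = 10
s_25 = 9·10 + 4·0 + 4·3 = 3
s_26 = 9·3 + 4·10 + 4·0 = 1
s_27 = 9·1 + 4·3 + 4·10 = 6
s_28 = 9·6 + 4·1 + 4·3 = 4
s_29 = 9·4 + 4·6 + 4·1 = 9
s_30 = 9·9 + 4·4 + 4·6 = 0
s_31 = 9·0 + 4·9 + 4·4 = 8
s_32 = 9·8 + 4·0 + 4·9 = 9
s_33 = 9·9 + 4·8 + 4·0 = 3
s_34 = 9·3 + 4·9 + 4·8 = 7
s_35 = 9·7 + 4·3 + 4·9 = 1
s_36 = 9·1 + 4·7 + 4·3 = 5
s_37 = 9·5 + 4·1 + 4·7 = 0
(s_35, s_36, s_37) = (1, 5, 0) = (s_0, s_1, s_2), so the sequence has period 35.
176 ≡ 1 (mod 35), hence s_176 = s_1 = 5.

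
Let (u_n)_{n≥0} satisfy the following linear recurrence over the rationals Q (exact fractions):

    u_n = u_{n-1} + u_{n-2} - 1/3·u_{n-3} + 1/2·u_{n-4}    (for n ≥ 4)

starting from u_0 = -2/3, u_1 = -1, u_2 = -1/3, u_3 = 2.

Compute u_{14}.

u_4 = 1·2 + 1·-1/3 + -1/3·-1 + 1/2·-2/3 = 5/3
u_5 = 1·5/3 + 1·2 + -1/3·-1/3 + 1/2·-1 = 59/18
u_6 = 1·59/18 + 1·5/3 + -1/3·2 + 1/2·-1/3 = 37/9
u_7 = 1·37/9 + 1·59/18 + -1/3·5/3 + 1/2·2 = 47/6
u_8 = 1·47/6 + 1·37/9 + -1/3·59/18 + 1/2·5/3 = 631/54
u_9 = 1·631/54 + 1·47/6 + -1/3·37/9 + 1/2·59/18 = 2137/108
u_10 = 1·2137/108 + 1·631/54 + -1/3·47/6 + 1/2·37/9 = 371/12
u_11 = 1·371/12 + 1·2137/108 + -1/3·631/54 + 1/2·47/6 = 16435/324
u_12 = 1·16435/324 + 1·371/12 + -1/3·2137/108 + 1/2·631/54 = 728/9
u_13 = 1·728/9 + 1·16435/324 + -1/3·371/12 + 1/2·2137/108 = 85019/648
u_14 = 1·85019/648 + 1·728/9 + -1/3·16435/324 + 1/2·371/12 = 204743/972

204743/972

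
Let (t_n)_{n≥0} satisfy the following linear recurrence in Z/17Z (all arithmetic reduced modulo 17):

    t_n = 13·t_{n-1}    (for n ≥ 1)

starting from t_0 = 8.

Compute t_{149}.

t_1 = 13·8 = 2
t_2 = 13·2 = 9
t_3 = 13·9 = 15
t_4 = 13·15 = 8
(t_4) = (8) = (t_0), so the sequence has period 4.
149 ≡ 1 (mod 4), hence t_149 = t_1 = 2.

2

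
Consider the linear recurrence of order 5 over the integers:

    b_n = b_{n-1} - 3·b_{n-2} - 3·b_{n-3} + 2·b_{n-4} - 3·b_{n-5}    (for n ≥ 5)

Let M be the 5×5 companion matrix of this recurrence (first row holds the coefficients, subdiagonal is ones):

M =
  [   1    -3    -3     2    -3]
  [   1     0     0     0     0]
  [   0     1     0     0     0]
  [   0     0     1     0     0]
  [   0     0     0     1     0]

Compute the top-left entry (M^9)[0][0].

-257

(M^9)[0][0] is the top entry after applying M 9 times to the unit state (1, 0, 0, 0, 0). Equivalently it is h_{13} for the auxiliary sequence (h_n) obeying the same recurrence with h_4 = 1 and h_i = 0 for 0 ≤ i < 4:
h_5 = 1·1 + -3·0 + -3·0 + 2·0 + -3·0 = 1
h_6 = 1·1 + -3·1 + -3·0 + 2·0 + -3·0 = -2
h_7 = 1·-2 + -3·1 + -3·1 + 2·0 + -3·0 = -8
h_8 = 1·-8 + -3·-2 + -3·1 + 2·1 + -3·0 = -3
h_9 = 1·-3 + -3·-8 + -3·-2 + 2·1 + -3·1 = 26
h_10 = 1·26 + -3·-3 + -3·-8 + 2·-2 + -3·1 = 52
h_11 = 1·52 + -3·26 + -3·-3 + 2·-8 + -3·-2 = -27
h_12 = 1·-27 + -3·52 + -3·26 + 2·-3 + -3·-8 = -243
h_13 = 1·-243 + -3·-27 + -3·52 + 2·26 + -3·-3 = -257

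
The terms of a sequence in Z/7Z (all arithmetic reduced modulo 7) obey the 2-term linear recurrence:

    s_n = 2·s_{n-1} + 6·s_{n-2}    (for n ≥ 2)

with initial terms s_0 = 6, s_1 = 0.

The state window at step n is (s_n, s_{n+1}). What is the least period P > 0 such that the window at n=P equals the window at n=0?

n=0: window = (6, 0)
n=1: window = (0, 1)
n=2: window = (1, 2)
n=3: window = (2, 3)
n=4: window = (3, 4)
n=5: window = (4, 5)
n=6: window = (5, 6)
n=7: window = (6, 0)
window at n=7 equals window at n=0 → period = 7

7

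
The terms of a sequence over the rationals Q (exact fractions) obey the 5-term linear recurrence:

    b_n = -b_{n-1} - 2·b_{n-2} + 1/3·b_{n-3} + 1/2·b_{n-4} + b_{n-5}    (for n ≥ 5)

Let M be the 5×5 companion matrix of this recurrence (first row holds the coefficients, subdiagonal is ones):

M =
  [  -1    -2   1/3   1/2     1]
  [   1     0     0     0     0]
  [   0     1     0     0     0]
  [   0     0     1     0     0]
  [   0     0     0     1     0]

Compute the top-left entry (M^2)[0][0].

-1

(M^2)[0][0] is the top entry after applying M 2 times to the unit state (1, 0, 0, 0, 0). Equivalently it is h_{6} for the auxiliary sequence (h_n) obeying the same recurrence with h_4 = 1 and h_i = 0 for 0 ≤ i < 4:
h_5 = -1·1 + -2·0 + 1/3·0 + 1/2·0 + 1·0 = -1
h_6 = -1·-1 + -2·1 + 1/3·0 + 1/2·0 + 1·0 = -1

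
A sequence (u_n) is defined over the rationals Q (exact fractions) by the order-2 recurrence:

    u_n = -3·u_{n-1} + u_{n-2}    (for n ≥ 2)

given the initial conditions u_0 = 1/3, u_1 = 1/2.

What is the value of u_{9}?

u_2 = -3·1/2 + 1·1/3 = -7/6
u_3 = -3·-7/6 + 1·1/2 = 4
u_4 = -3·4 + 1·-7/6 = -79/6
u_5 = -3·-79/6 + 1·4 = 87/2
u_6 = -3·87/2 + 1·-79/6 = -431/3
u_7 = -3·-431/3 + 1·87/2 = 949/2
u_8 = -3·949/2 + 1·-431/3 = -9403/6
u_9 = -3·-9403/6 + 1·949/2 = 5176

5176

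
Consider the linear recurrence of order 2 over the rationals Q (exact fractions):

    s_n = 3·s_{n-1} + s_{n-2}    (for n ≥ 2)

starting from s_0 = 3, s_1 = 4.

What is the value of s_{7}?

5836

s_2 = 3·4 + 1·3 = 15
s_3 = 3·15 + 1·4 = 49
s_4 = 3·49 + 1·15 = 162
s_5 = 3·162 + 1·49 = 535
s_6 = 3·535 + 1·162 = 1767
s_7 = 3·1767 + 1·535 = 5836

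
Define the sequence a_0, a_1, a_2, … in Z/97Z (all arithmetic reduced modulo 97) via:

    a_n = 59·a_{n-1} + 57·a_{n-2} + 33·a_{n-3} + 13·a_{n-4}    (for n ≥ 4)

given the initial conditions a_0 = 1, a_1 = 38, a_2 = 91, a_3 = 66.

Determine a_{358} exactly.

64

a_4 = 59·66 + 57·91 + 33·38 + 13·1 = 66
a_5 = 59·66 + 57·66 + 33·91 + 13·38 = 95
a_6 = 59·95 + 57·66 + 33·66 + 13·91 = 21
a_7 = 59·21 + 57·95 + 33·66 + 13·66 = 87
a_8 = 59·87 + 57·21 + 33·95 + 13·66 = 41
a_9 = 59·41 + 57·87 + 33·21 + 13·95 = 91
Continuing the recurrence:
  a_10 = 83;  a_11 = 55;  a_12 = 66;  a_13 = 87;  a_14 = 52;  a_15 = 56
  a_16 = 6;  a_17 = 88;  a_18 = 7;  a_19 = 50;  a_20 = 26;  a_21 = 36
  a_22 = 12;  a_23 = 0;  a_24 = 76;  a_25 = 13;  a_26 = 17;  a_27 = 81
  a_28 = 84;  a_29 = 21;  a_30 = 94;  a_31 = 92;  a_32 = 58;  a_33 = 13
  a_34 = 86;  a_35 = 1;  a_36 = 33;  a_37 = 64;  a_38 = 18;  a_39 = 89
  a_40 = 88;  a_41 = 51;  a_42 = 41;  a_43 = 75;  a_44 = 83;  a_45 = 33
  a_46 = 83;  a_47 = 16;  a_48 = 83;  a_49 = 53;  a_50 = 56;  a_51 = 57
  a_52 = 71;  a_53 = 81;  a_54 = 86;  a_55 = 68;  a_56 = 94;  a_57 = 24
  a_58 = 48;  a_59 = 38;  a_60 = 8;  a_61 = 72;  a_62 = 83;  a_63 = 59
  a_64 = 22;  a_65 = 91;  a_66 = 46;  a_67 = 82;  a_68 = 79;  a_69 = 8
  a_70 = 34;  a_71 = 24;  a_72 = 86;  a_73 = 5;  a_74 = 29;  a_75 = 5
  a_76 = 30;  a_77 = 70;  a_78 = 77;  a_79 = 82;  a_80 = 93;  a_81 = 32
  a_82 = 32;  a_83 = 87;  a_84 = 7;  a_85 = 54;  a_86 = 82;  a_87 = 63
  a_88 = 79;  a_89 = 20;  a_90 = 1;  a_91 = 66;  a_92 = 12;  a_93 = 10
  a_94 = 70;  a_95 = 37;  a_96 = 63;  a_97 = 21;  a_98 = 74;  a_99 = 72
  a_100 = 84;  a_101 = 38;  a_102 = 86;  a_103 = 84;  a_104 = 79;  a_105 = 74
  a_106 = 52;  a_107 = 24;  a_108 = 89;  a_109 = 82;  a_110 = 30;  a_111 = 90
  a_112 = 19;  a_113 = 62;  a_114 = 50;  a_115 = 36;  a_116 = 89;  a_117 = 59
  a_118 = 13;  a_119 = 66;  a_120 = 76;  a_121 = 33;  a_122 = 90;  a_123 = 81
  a_124 = 55;  a_125 = 9;  a_126 = 40;  a_127 = 18;  a_128 = 86;  a_129 = 68
  a_130 = 37;  a_131 = 13;  a_132 = 30;  a_133 = 57;  a_134 = 66;  a_135 = 57
  a_136 = 84;  a_137 = 66;  a_138 = 72;  a_139 = 77;  a_140 = 83;  a_141 = 7
  a_142 = 85;  a_143 = 36;  a_144 = 34;  a_145 = 67;  a_146 = 36;  a_147 = 64
  a_148 = 42;  a_149 = 37;  a_150 = 76;  a_151 = 81;  a_152 = 14;  a_153 = 90
  a_154 = 69;  a_155 = 46;  a_156 = 2;  a_157 = 76;  a_158 = 29;  a_159 = 14
  a_160 = 66;  a_161 = 41;  a_162 = 36;  a_163 = 31;  a_164 = 78;  a_165 = 39
  a_166 = 90;  a_167 = 34;  a_168 = 28;  a_169 = 83;  a_170 = 55;  a_171 = 30
  a_172 = 54;  a_173 = 30;  a_174 = 54;  a_175 = 84;  a_176 = 26;  a_177 = 55
  a_178 = 53;  a_179 = 64;  a_180 = 26;  a_181 = 80;  a_182 = 79;  a_183 = 47
  a_184 = 69;  a_185 = 18;  a_186 = 7;  a_187 = 59;  a_188 = 36;  a_189 = 35
  a_190 = 44;  a_191 = 47;  a_192 = 17;  a_193 = 60;  a_194 = 36;  a_195 = 23
  a_196 = 81;  a_197 = 7;  a_198 = 49;  a_199 = 54;  a_200 = 85;  a_201 = 4
  a_202 = 31;  a_203 = 35;  a_204 = 25;  a_205 = 83;  a_206 = 23;  a_207 = 93
  a_208 = 65;  a_209 = 13;  a_210 = 80;  a_211 = 85;  a_212 = 82;  a_213 = 76
  a_214 = 5;  a_215 = 96;  a_216 = 17;  a_217 = 62;  a_218 = 3;  a_219 = 88
  a_220 = 64;  a_221 = 94;  a_222 = 12;  a_223 = 10;  a_224 = 67;  a_225 = 30
  a_226 = 61;  a_227 = 84;  a_228 = 12;  a_229 = 42;  a_230 = 34;  a_231 = 68
  a_232 = 23;  a_233 = 14;  a_234 = 70;  a_235 = 72;  a_236 = 75;  a_237 = 60
  a_238 = 43;  a_239 = 56;  a_240 = 77;  a_241 = 40;  a_242 = 38;  a_243 = 31
  a_244 = 11;  a_245 = 19;  a_246 = 64;  a_247 = 96;  a_248 = 91;  a_249 = 8
  a_250 = 56;  a_251 = 57;  a_252 = 48;  a_253 = 79;  a_254 = 15;  a_255 = 50
  a_256 = 52;  a_257 = 68;  a_258 = 91;  a_259 = 68;  a_260 = 91;  a_261 = 37
  a_262 = 30;  a_263 = 6;  a_264 = 6;  a_265 = 33;  a_266 = 64;  a_267 = 16
  a_268 = 36;  a_269 = 48;  a_270 = 36;  a_271 = 48;  a_272 = 49;  a_273 = 67
  a_274 = 68;  a_275 = 81;  a_276 = 57;  a_277 = 37;  a_278 = 65;  a_279 = 51
  a_280 = 43;  a_281 = 19;  a_282 = 86;  a_283 = 91;  a_284 = 11;  a_285 = 94
  a_286 = 12;  a_287 = 46;  a_288 = 47;  a_289 = 29;  a_290 = 50;  a_291 = 59
  a_292 = 42;  a_293 = 11;  a_294 = 14;  a_295 = 17;  a_296 = 91;  a_297 = 56
  a_298 = 19;  a_299 = 68;  a_300 = 75;  a_301 = 53;  a_302 = 96;  a_303 = 16
  a_304 = 22;  a_305 = 53;  a_306 = 46;  a_307 = 73;  a_308 = 40;  a_309 = 95
  a_310 = 28;  a_311 = 24;  a_312 = 71;  a_313 = 53;  a_314 = 85;  a_315 = 21
  a_316 = 26;  a_317 = 17;  a_318 = 15;  a_319 = 75;  a_320 = 68;  a_321 = 79
  a_322 = 52;  a_323 = 23;  a_324 = 52;  a_325 = 41;  a_326 = 28;  a_327 = 87
  a_328 = 28;  a_329 = 17;  a_330 = 14;  a_331 = 67;  a_332 = 50;  a_333 = 80
  a_334 = 69;  a_335 = 94;  a_336 = 62;  a_337 = 14;  a_338 = 17;  a_339 = 25
  a_340 = 26;  a_341 = 16;  a_342 = 77;  a_343 = 42;  a_344 = 70;  a_345 = 58
  a_346 = 2;  a_347 = 72;  a_348 = 8;  a_349 = 61;  a_350 = 55;  a_351 = 65
  a_352 = 66;  a_353 = 22;  a_354 = 63;  a_355 = 40;  a_356 = 66
a_357 = 59·66 + 57·40 + 33·63 + 13·22 = 3
a_358 = 59·3 + 57·66 + 33·40 + 13·63 = 64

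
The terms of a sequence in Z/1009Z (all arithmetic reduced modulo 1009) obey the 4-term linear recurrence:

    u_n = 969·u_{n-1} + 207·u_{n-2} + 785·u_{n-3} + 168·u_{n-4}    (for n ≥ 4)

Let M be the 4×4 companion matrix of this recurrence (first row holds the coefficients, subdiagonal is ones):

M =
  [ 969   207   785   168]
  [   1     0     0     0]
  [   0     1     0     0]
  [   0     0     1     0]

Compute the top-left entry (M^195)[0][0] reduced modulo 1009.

(M^195)[0][0] is the top entry after applying M 195 times to the unit state (1, 0, 0, 0). Equivalently it is h_{198} for the auxiliary sequence (h_n) obeying the same recurrence with h_3 = 1 and h_i = 0 for 0 ≤ i < 3:
h_4 = 969·1 + 207·0 + 785·0 + 168·0 = 969
h_5 = 969·969 + 207·1 + 785·0 + 168·0 = 798
h_6 = 969·798 + 207·969 + 785·1 + 168·0 = 945
h_7 = 969·945 + 207·798 + 785·969 + 168·1 = 299
h_8 = 969·299 + 207·945 + 785·798 + 168·969 = 201
h_9 = 969·201 + 207·299 + 785·945 + 168·798 = 453
Continuing the recurrence:
  h_10 = 245;  h_11 = 387;  h_12 = 828;  h_13 = 610;  h_14 = 568;  h_15 = 247
  h_16 = 179;  h_17 = 46;  h_18 = 643;  h_19 = 337;  h_20 = 147;  h_21 = 223
  h_22 = 568;  h_23 = 715;  h_24 = 153;  h_25 = 658;  h_26 = 146;  h_27 = 288
  h_28 = 941;  h_29 = 934;  h_30 = 399;  h_31 = 852;  h_32 = 412;  h_33 = 395
  h_34 = 154;  h_35 = 328;  h_36 = 503;  h_37 = 938;  h_38 = 839;  h_39 = 120
  h_40 = 887;  h_41 = 377;  h_42 = 81;  h_43 = 198;  h_44 = 767;  h_45 = 3
  h_46 = 771;  h_47 = 749;  h_48 = 526;  h_49 = 145;  h_50 = 258;  h_51 = 460
  h_52 = 84;  h_53 = 915;  h_54 = 803;  h_55 = 832;  h_56 = 615;  h_57 = 392
  h_58 = 630;  h_59 = 447;  h_60 = 908;  h_61 = 116;  h_62 = 345;  h_63 = 978
  h_64 = 442;  h_65 = 849;  h_66 = 349;  h_67 = 54;  h_68 = 577;  h_69 = 86
  h_70 = 86;  h_71 = 131;  h_72 = 433;  h_73 = 945;  h_74 = 611;  h_75 = 336
  h_76 = 335;  h_77 = 355;  h_78 = 800;  h_79 = 695;  h_80 = 543;  h_81 = 567
  h_82 = 838;  h_83 = 275;  h_84 = 557;  h_85 = 711;  h_86 = 567;  h_87 = 524
  h_88 = 451;  h_89 = 130;  h_90 = 452;  h_91 = 883;  h_92 = 965;  h_93 = 197
  h_94 = 398;  h_95 = 430;  h_96 = 549;  h_97 = 904;  h_98 = 604;  h_99 = 233
  h_100 = 399;  h_101 = 415;  h_102 = 247;  h_103 = 568;  h_104 = 463;  h_105 = 440
  h_106 = 577;  h_107 = 181;  h_108 = 613;  h_109 = 1006;  h_110 = 774;  h_111 = 757
  h_112 = 515;  h_113 = 561;  h_114 = 233;  h_115 = 570;  h_116 = 413;  h_117 = 248
  h_118 = 152;  h_119 = 72;  h_120 = 38;  h_121 = 820;  h_122 = 618;  h_123 = 281
  h_124 = 939;  h_125 = 764;  h_126 = 875;  h_127 = 380;  h_128 = 182;  h_129 = 705
  h_130 = 724;  h_131 = 805;  h_132 = 414;  h_133 = 394;  h_134 = 151;  h_135 = 978
  h_136 = 676;  h_137 = 929;  h_138 = 887;  h_139 = 191;  h_140 = 721;  h_141 = 369
  h_142 = 577;  h_143 = 571;  h_144 = 874;  h_145 = 846;  h_146 = 75;  h_147 = 635
  h_148 = 930;  h_149 = 620;  h_150 = 737;  h_151 = 247;  h_152 = 617;  h_153 = 836
  h_154 = 318;  h_155 = 53;  h_156 = 278;  h_157 = 455;  h_158 = 178;  h_159 = 400
  h_160 = 945;  h_161 = 848;  h_162 = 90;  h_163 = 213;  h_164 = 107;  h_165 = 675
  h_166 = 899;  h_167 = 555;  h_168 = 399;  h_169 = 859;  h_170 = 279;  h_171 = 1005
  h_172 = 132;  h_173 = 33;  h_174 = 115;  h_175 = 243;  h_176 = 617;  h_177 = 360
  h_178 = 514;  h_179 = 972;  h_180 = 733;  h_181 = 184;  h_182 = 887;  h_183 = 703
  h_184 = 302;  h_185 = 980;  h_186 = 732;  h_187 = 38;  h_188 = 391;  h_189 = 970
  h_190 = 206;  h_191 = 360;  h_192 = 757;  h_193 = 625;  h_194 = 911;  h_195 = 1000
  h_196 = 547
h_197 = 969·547 + 207·1000 + 785·911 + 168·625 = 291
h_198 = 969·291 + 207·547 + 785·1000 + 168·911 = 367

367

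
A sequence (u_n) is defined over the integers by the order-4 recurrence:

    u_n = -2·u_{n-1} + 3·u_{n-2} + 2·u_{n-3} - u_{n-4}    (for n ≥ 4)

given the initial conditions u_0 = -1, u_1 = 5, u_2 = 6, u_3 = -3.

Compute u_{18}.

47340493

u_4 = -2·-3 + 3·6 + 2·5 + -1·-1 = 35
u_5 = -2·35 + 3·-3 + 2·6 + -1·5 = -72
u_6 = -2·-72 + 3·35 + 2·-3 + -1·6 = 237
u_7 = -2·237 + 3·-72 + 2·35 + -1·-3 = -617
u_8 = -2·-617 + 3·237 + 2·-72 + -1·35 = 1766
u_9 = -2·1766 + 3·-617 + 2·237 + -1·-72 = -4837
u_10 = -2·-4837 + 3·1766 + 2·-617 + -1·237 = 13501
u_11 = -2·13501 + 3·-4837 + 2·1766 + -1·-617 = -37364
u_12 = -2·-37364 + 3·13501 + 2·-4837 + -1·1766 = 103791
u_13 = -2·103791 + 3·-37364 + 2·13501 + -1·-4837 = -287835
u_14 = -2·-287835 + 3·103791 + 2·-37364 + -1·13501 = 798814
u_15 = -2·798814 + 3·-287835 + 2·103791 + -1·-37364 = -2216187
u_16 = -2·-2216187 + 3·798814 + 2·-287835 + -1·103791 = 6149355
u_17 = -2·6149355 + 3·-2216187 + 2·798814 + -1·-287835 = -17061808
u_18 = -2·-17061808 + 3·6149355 + 2·-2216187 + -1·798814 = 47340493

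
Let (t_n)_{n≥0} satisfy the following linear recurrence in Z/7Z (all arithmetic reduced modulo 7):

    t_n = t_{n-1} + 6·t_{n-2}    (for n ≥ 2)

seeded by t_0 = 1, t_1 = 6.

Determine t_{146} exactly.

t_2 = 1·6 + 6·1 = 5
t_3 = 1·5 + 6·6 = 6
t_4 = 1·6 + 6·5 = 1
t_5 = 1·1 + 6·6 = 2
t_6 = 1·2 + 6·1 = 1
t_7 = 1·1 + 6·2 = 6
(t_6, t_7) = (1, 6) = (t_0, t_1), so the sequence has period 6.
146 ≡ 2 (mod 6), hence t_146 = t_2 = 5.

5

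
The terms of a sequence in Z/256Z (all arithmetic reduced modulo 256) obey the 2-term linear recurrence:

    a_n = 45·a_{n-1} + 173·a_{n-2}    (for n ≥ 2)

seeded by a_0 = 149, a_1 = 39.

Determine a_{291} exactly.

a_2 = 45·39 + 173·149 = 140
a_3 = 45·140 + 173·39 = 247
a_4 = 45·247 + 173·140 = 7
a_5 = 45·7 + 173·247 = 38
a_6 = 45·38 + 173·7 = 105
a_7 = 45·105 + 173·38 = 35
Continuing the recurrence:
  a_8 = 28;  a_9 = 147;  a_10 = 195;  a_11 = 158;  a_12 = 141;  a_13 = 143
  a_14 = 108;  a_15 = 159;  a_16 = 239;  a_17 = 118;  a_18 = 65;  a_19 = 43
  a_20 = 124;  a_21 = 219;  a_22 = 75;  a_23 = 46;  a_24 = 197;  a_25 = 183
  a_26 = 76;  a_27 = 7;  a_28 = 151;  a_29 = 70;  a_30 = 89;  a_31 = 243
  a_32 = 220;  a_33 = 227;  a_34 = 147;  a_35 = 62;  a_36 = 61;  a_37 = 159
  a_38 = 44;  a_39 = 47;  a_40 = 255;  a_41 = 150;  a_42 = 177;  a_43 = 123
  a_44 = 60;  a_45 = 171;  a_46 = 155;  a_47 = 206;  a_48 = 245;  a_49 = 71
  a_50 = 12;  a_51 = 23;  a_52 = 39;  a_53 = 102;  a_54 = 73;  a_55 = 195
  a_56 = 156;  a_57 = 51;  a_58 = 99;  a_59 = 222;  a_60 = 237;  a_61 = 175
  a_62 = 236;  a_63 = 191;  a_64 = 15;  a_65 = 182;  a_66 = 33;  a_67 = 203
  a_68 = 252;  a_69 = 123;  a_70 = 235;  a_71 = 110;  a_72 = 37;  a_73 = 215
  a_74 = 204;  a_75 = 39;  a_76 = 183;  a_77 = 134;  a_78 = 57;  a_79 = 147
  a_80 = 92;  a_81 = 131;  a_82 = 51;  a_83 = 126;  a_84 = 157;  a_85 = 191
  a_86 = 172;  a_87 = 79;  a_88 = 31;  a_89 = 214;  a_90 = 145;  a_91 = 27
  a_92 = 188;  a_93 = 75;  a_94 = 59;  a_95 = 14;  a_96 = 85;  a_97 = 103
  a_98 = 140;  a_99 = 55;  a_100 = 71;  a_101 = 166;  a_102 = 41;  a_103 = 99
  a_104 = 28;  a_105 = 211;  a_106 = 3;  a_107 = 30;  a_108 = 77;  a_109 = 207
  a_110 = 108;  a_111 = 223;  a_112 = 47;  a_113 = 246;  a_114 = 1;  a_115 = 107
  a_116 = 124;  a_117 = 27;  a_118 = 139;  a_119 = 174;  a_120 = 133;  a_121 = 247
  a_122 = 76;  a_123 = 71;  a_124 = 215;  a_125 = 198;  a_126 = 25;  a_127 = 51
  a_128 = 220;  a_129 = 35;  a_130 = 211;  a_131 = 190;  a_132 = 253;  a_133 = 223
  a_134 = 44;  a_135 = 111;  a_136 = 63;  a_137 = 22;  a_138 = 113;  a_139 = 187
  a_140 = 60;  a_141 = 235;  a_142 = 219;  a_143 = 78;  a_144 = 181;  a_145 = 135
  a_146 = 12;  a_147 = 87;  a_148 = 103;  a_149 = 230;  a_150 = 9;  a_151 = 3
  a_152 = 156;  a_153 = 115;  a_154 = 163;  a_155 = 94;  a_156 = 173;  a_157 = 239
  a_158 = 236;  a_159 = 255;  a_160 = 79;  a_161 = 54;  a_162 = 225;  a_163 = 11
  a_164 = 252;  a_165 = 187;  a_166 = 43;  a_167 = 238;  a_168 = 229;  a_169 = 23
  a_170 = 204;  a_171 = 103;  a_172 = 247;  a_173 = 6;  a_174 = 249;  a_175 = 211
  a_176 = 92;  a_177 = 195;  a_178 = 115;  a_179 = 254;  a_180 = 93;  a_181 = 255
  a_182 = 172;  a_183 = 143;  a_184 = 95;  a_185 = 86;  a_186 = 81;  a_187 = 91
  a_188 = 188;  a_189 = 139;  a_190 = 123;  a_191 = 142;  a_192 = 21;  a_193 = 167
  a_194 = 140;  a_195 = 119;  a_196 = 135;  a_197 = 38;  a_198 = 233;  a_199 = 163
  a_200 = 28;  a_201 = 19;  a_202 = 67;  a_203 = 158;  a_204 = 13;  a_205 = 15
  a_206 = 108;  a_207 = 31;  a_208 = 111;  a_209 = 118;  a_210 = 193;  a_211 = 171
  a_212 = 124;  a_213 = 91;  a_214 = 203;  a_215 = 46;  a_216 = 69;  a_217 = 55
  a_218 = 76;  a_219 = 135;  a_220 = 23;  a_221 = 70;  a_222 = 217;  a_223 = 115
  a_224 = 220;  a_225 = 99;  a_226 = 19;  a_227 = 62;  a_228 = 189;  a_229 = 31
  a_230 = 44;  a_231 = 175;  a_232 = 127;  a_233 = 150;  a_234 = 49;  a_235 = 251
  a_236 = 60;  a_237 = 43;  a_238 = 27;  a_239 = 206;  a_240 = 117;  a_241 = 199
  a_242 = 12;  a_243 = 151;  a_244 = 167;  a_245 = 102;  a_246 = 201;  a_247 = 67
  a_248 = 156;  a_249 = 179;  a_250 = 227;  a_251 = 222;  a_252 = 109;  a_253 = 47
  a_254 = 236;  a_255 = 63;  a_256 = 143;  a_257 = 182;  a_258 = 161;  a_259 = 75
  a_260 = 252;  a_261 = 251;  a_262 = 107;  a_263 = 110;  a_264 = 165;  a_265 = 87
  a_266 = 204;  a_267 = 167;  a_268 = 55;  a_269 = 134;  a_270 = 185;  a_271 = 19
  a_272 = 92;  a_273 = 3;  a_274 = 179;  a_275 = 126;  a_276 = 29;  a_277 = 63
  a_278 = 172;  a_279 = 207;  a_280 = 159;  a_281 = 214;  a_282 = 17;  a_283 = 155
  a_284 = 188;  a_285 = 203;  a_286 = 187;  a_287 = 14;  a_288 = 213;  a_289 = 231
a_290 = 45·231 + 173·213 = 140
a_291 = 45·140 + 173·231 = 183

183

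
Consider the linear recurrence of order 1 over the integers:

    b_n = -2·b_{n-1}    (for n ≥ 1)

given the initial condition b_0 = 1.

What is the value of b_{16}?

65536

b_1 = -2·1 = -2
b_2 = -2·-2 = 4
b_3 = -2·4 = -8
b_4 = -2·-8 = 16
b_5 = -2·16 = -32
b_6 = -2·-32 = 64
b_7 = -2·64 = -128
b_8 = -2·-128 = 256
b_9 = -2·256 = -512
b_10 = -2·-512 = 1024
b_11 = -2·1024 = -2048
b_12 = -2·-2048 = 4096
b_13 = -2·4096 = -8192
b_14 = -2·-8192 = 16384
b_15 = -2·16384 = -32768
b_16 = -2·-32768 = 65536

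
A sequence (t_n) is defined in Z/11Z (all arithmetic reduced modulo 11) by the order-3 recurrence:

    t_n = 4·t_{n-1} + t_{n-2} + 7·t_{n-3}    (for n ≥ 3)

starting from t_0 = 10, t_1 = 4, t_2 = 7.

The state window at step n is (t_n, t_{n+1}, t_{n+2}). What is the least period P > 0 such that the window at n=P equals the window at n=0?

n=0: window = (10, 4, 7)
n=1: window = (4, 7, 3)
n=2: window = (7, 3, 3)
n=3: window = (3, 3, 9)
n=4: window = (3, 9, 5)
n=5: window = (9, 5, 6)
n=6: window = (5, 6, 4)
n=7: window = (6, 4, 2)
n=8: window = (4, 2, 10)
n=9: window = (2, 10, 4)
n=10: window = (10, 4, 7)
window at n=10 equals window at n=0 → period = 10

10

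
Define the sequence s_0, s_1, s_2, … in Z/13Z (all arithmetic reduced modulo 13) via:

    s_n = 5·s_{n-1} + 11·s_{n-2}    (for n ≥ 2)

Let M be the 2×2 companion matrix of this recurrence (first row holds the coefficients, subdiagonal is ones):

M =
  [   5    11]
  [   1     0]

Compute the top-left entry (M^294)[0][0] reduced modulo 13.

9

(M^294)[0][0] is the top entry after applying M 294 times to the unit state (1, 0). Equivalently it is h_{295} for the auxiliary sequence (h_n) obeying the same recurrence with h_1 = 1 and h_i = 0 for 0 ≤ i < 1:
h_2 = 5·1 + 11·0 = 5
h_3 = 5·5 + 11·1 = 10
h_4 = 5·10 + 11·5 = 1
h_5 = 5·1 + 11·10 = 11
h_6 = 5·11 + 11·1 = 1
h_7 = 5·1 + 11·11 = 9
h_8 = 5·9 + 11·1 = 4
h_9 = 5·4 + 11·9 = 2
h_10 = 5·2 + 11·4 = 2
h_11 = 5·2 + 11·2 = 6
h_12 = 5·6 + 11·2 = 0
h_13 = 5·0 + 11·6 = 1
(h_12, h_13) = (0, 1) = (h_0, h_1), so the sequence has period 12.
295 ≡ 7 (mod 12), hence h_295 = h_7 = 9.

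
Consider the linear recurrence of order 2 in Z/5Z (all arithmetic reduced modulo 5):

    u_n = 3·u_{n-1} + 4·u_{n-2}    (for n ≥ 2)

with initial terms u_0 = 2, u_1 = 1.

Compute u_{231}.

1

u_2 = 3·1 + 4·2 = 1
u_3 = 3·1 + 4·1 = 2
u_4 = 3·2 + 4·1 = 0
u_5 = 3·0 + 4·2 = 3
u_6 = 3·3 + 4·0 = 4
u_7 = 3·4 + 4·3 = 4
u_8 = 3·4 + 4·4 = 3
u_9 = 3·3 + 4·4 = 0
u_10 = 3·0 + 4·3 = 2
u_11 = 3·2 + 4·0 = 1
(u_10, u_11) = (2, 1) = (u_0, u_1), so the sequence has period 10.
231 ≡ 1 (mod 10), hence u_231 = u_1 = 1.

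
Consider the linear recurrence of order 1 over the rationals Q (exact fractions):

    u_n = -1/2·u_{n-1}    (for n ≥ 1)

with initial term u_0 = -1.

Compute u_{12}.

-1/4096

u_1 = -1/2·-1 = 1/2
u_2 = -1/2·1/2 = -1/4
u_3 = -1/2·-1/4 = 1/8
u_4 = -1/2·1/8 = -1/16
u_5 = -1/2·-1/16 = 1/32
u_6 = -1/2·1/32 = -1/64
u_7 = -1/2·-1/64 = 1/128
u_8 = -1/2·1/128 = -1/256
u_9 = -1/2·-1/256 = 1/512
u_10 = -1/2·1/512 = -1/1024
u_11 = -1/2·-1/1024 = 1/2048
u_12 = -1/2·1/2048 = -1/4096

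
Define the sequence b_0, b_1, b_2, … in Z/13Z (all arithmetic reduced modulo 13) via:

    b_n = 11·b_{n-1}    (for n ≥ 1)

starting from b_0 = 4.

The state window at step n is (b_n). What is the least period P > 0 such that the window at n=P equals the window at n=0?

12

n=0: window = (4)
n=1: window = (5)
n=2: window = (3)
n=3: window = (7)
n=4: window = (12)
n=5: window = (2)
n=6: window = (9)
n=7: window = (8)
n=8: window = (10)
n=9: window = (6)
n=10: window = (1)
n=11: window = (11)
n=12: window = (4)
window at n=12 equals window at n=0 → period = 12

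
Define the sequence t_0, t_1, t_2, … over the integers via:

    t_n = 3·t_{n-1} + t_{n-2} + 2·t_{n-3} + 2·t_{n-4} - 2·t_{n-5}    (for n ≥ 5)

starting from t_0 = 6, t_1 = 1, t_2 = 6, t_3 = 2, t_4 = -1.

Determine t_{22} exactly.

t_5 = 3·-1 + 1·2 + 2·6 + 2·1 + -2·6 = 1
t_6 = 3·1 + 1·-1 + 2·2 + 2·6 + -2·1 = 16
t_7 = 3·16 + 1·1 + 2·-1 + 2·2 + -2·6 = 39
t_8 = 3·39 + 1·16 + 2·1 + 2·-1 + -2·2 = 129
t_9 = 3·129 + 1·39 + 2·16 + 2·1 + -2·-1 = 462
t_10 = 3·462 + 1·129 + 2·39 + 2·16 + -2·1 = 1623
t_11 = 3·1623 + 1·462 + 2·129 + 2·39 + -2·16 = 5635
t_12 = 3·5635 + 1·1623 + 2·462 + 2·129 + -2·39 = 19632
t_13 = 3·19632 + 1·5635 + 2·1623 + 2·462 + -2·129 = 68443
t_14 = 3·68443 + 1·19632 + 2·5635 + 2·1623 + -2·462 = 238553
t_15 = 3·238553 + 1·68443 + 2·19632 + 2·5635 + -2·1623 = 831390
t_16 = 3·831390 + 1·238553 + 2·68443 + 2·19632 + -2·5635 = 2897603
t_17 = 3·2897603 + 1·831390 + 2·238553 + 2·68443 + -2·19632 = 10098927
t_18 = 3·10098927 + 1·2897603 + 2·831390 + 2·238553 + -2·68443 = 35197384
t_19 = 3·35197384 + 1·10098927 + 2·2897603 + 2·831390 + -2·238553 = 122671959
t_20 = 3·122671959 + 1·35197384 + 2·10098927 + 2·2897603 + -2·831390 = 427543541
t_21 = 3·427543541 + 1·122671959 + 2·35197384 + 2·10098927 + -2·2897603 = 1490099998
t_22 = 3·1490099998 + 1·427543541 + 2·122671959 + 2·35197384 + -2·10098927 = 5193384367

5193384367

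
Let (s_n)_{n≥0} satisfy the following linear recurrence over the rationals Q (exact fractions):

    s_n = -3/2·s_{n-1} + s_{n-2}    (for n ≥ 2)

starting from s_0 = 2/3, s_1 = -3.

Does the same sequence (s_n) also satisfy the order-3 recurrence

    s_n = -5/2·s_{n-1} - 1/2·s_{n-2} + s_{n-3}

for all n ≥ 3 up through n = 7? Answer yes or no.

yes

Terms s_0..s_7: 2/3, -3, 31/6, -43/4, 511/24, -683/16, 8191/96, -10923/64
n=3: candidate gives -43/4, actual s_3 = -43/4 ✓
n=4: candidate gives 511/24, actual s_4 = 511/24 ✓
n=5: candidate gives -683/16, actual s_5 = -683/16 ✓
n=6: candidate gives 8191/96, actual s_6 = 8191/96 ✓
n=7: candidate gives -10923/64, actual s_7 = -10923/64 ✓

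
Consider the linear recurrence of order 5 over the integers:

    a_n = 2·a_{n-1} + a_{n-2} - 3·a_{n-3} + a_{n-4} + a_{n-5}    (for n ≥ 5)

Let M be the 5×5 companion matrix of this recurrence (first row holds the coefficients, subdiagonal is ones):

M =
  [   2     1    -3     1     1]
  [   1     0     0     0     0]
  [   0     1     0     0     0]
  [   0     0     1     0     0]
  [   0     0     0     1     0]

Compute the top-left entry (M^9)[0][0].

(M^9)[0][0] is the top entry after applying M 9 times to the unit state (1, 0, 0, 0, 0). Equivalently it is h_{13} for the auxiliary sequence (h_n) obeying the same recurrence with h_4 = 1 and h_i = 0 for 0 ≤ i < 4:
h_5 = 2·1 + 1·0 + -3·0 + 1·0 + 1·0 = 2
h_6 = 2·2 + 1·1 + -3·0 + 1·0 + 1·0 = 5
h_7 = 2·5 + 1·2 + -3·1 + 1·0 + 1·0 = 9
h_8 = 2·9 + 1·5 + -3·2 + 1·1 + 1·0 = 18
h_9 = 2·18 + 1·9 + -3·5 + 1·2 + 1·1 = 33
h_10 = 2·33 + 1·18 + -3·9 + 1·5 + 1·2 = 64
h_11 = 2·64 + 1·33 + -3·18 + 1·9 + 1·5 = 121
h_12 = 2·121 + 1·64 + -3·33 + 1·18 + 1·9 = 234
h_13 = 2·234 + 1·121 + -3·64 + 1·33 + 1·18 = 448

448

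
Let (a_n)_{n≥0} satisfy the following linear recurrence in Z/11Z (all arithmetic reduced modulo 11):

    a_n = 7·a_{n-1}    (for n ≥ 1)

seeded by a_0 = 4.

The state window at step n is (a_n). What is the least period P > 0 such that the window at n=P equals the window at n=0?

10

n=0: window = (4)
n=1: window = (6)
n=2: window = (9)
n=3: window = (8)
n=4: window = (1)
n=5: window = (7)
n=6: window = (5)
n=7: window = (2)
n=8: window = (3)
n=9: window = (10)
n=10: window = (4)
window at n=10 equals window at n=0 → period = 10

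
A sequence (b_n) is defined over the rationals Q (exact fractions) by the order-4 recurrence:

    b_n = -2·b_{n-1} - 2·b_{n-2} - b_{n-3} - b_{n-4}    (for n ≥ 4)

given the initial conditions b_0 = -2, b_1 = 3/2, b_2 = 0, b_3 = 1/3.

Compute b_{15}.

-76/3

b_4 = -2·1/3 + -2·0 + -1·3/2 + -1·-2 = -1/6
b_5 = -2·-1/6 + -2·1/3 + -1·0 + -1·3/2 = -11/6
b_6 = -2·-11/6 + -2·-1/6 + -1·1/3 + -1·0 = 11/3
b_7 = -2·11/3 + -2·-11/6 + -1·-1/6 + -1·1/3 = -23/6
b_8 = -2·-23/6 + -2·11/3 + -1·-11/6 + -1·-1/6 = 7/3
b_9 = -2·7/3 + -2·-23/6 + -1·11/3 + -1·-11/6 = 7/6
b_10 = -2·7/6 + -2·7/3 + -1·-23/6 + -1·11/3 = -41/6
b_11 = -2·-41/6 + -2·7/6 + -1·7/3 + -1·-23/6 = 77/6
b_12 = -2·77/6 + -2·-41/6 + -1·7/6 + -1·7/3 = -31/2
b_13 = -2·-31/2 + -2·77/6 + -1·-41/6 + -1·7/6 = 11
b_14 = -2·11 + -2·-31/2 + -1·77/6 + -1·-41/6 = 3
b_15 = -2·3 + -2·11 + -1·-31/2 + -1·77/6 = -76/3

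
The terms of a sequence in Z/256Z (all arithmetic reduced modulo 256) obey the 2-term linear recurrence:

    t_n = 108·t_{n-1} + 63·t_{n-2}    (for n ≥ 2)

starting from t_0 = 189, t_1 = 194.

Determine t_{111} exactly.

t_2 = 108·194 + 63·189 = 91
t_3 = 108·91 + 63·194 = 34
t_4 = 108·34 + 63·91 = 189
t_5 = 108·189 + 63·34 = 26
t_6 = 108·26 + 63·189 = 123
t_7 = 108·123 + 63·26 = 74
t_8 = 108·74 + 63·123 = 125
t_9 = 108·125 + 63·74 = 242
t_10 = 108·242 + 63·125 = 219
t_11 = 108·219 + 63·242 = 242
t_12 = 108·242 + 63·219 = 253
t_13 = 108·253 + 63·242 = 74
t_14 = 108·74 + 63·253 = 123
t_15 = 108·123 + 63·74 = 26
t_16 = 108·26 + 63·123 = 61
t_17 = 108·61 + 63·26 = 34
t_18 = 108·34 + 63·61 = 91
t_19 = 108·91 + 63·34 = 194
t_20 = 108·194 + 63·91 = 61
t_21 = 108·61 + 63·194 = 122
t_22 = 108·122 + 63·61 = 123
t_23 = 108·123 + 63·122 = 234
t_24 = 108·234 + 63·123 = 253
t_25 = 108·253 + 63·234 = 82
t_26 = 108·82 + 63·253 = 219
t_27 = 108·219 + 63·82 = 146
t_28 = 108·146 + 63·219 = 125
t_29 = 108·125 + 63·146 = 170
t_30 = 108·170 + 63·125 = 123
t_31 = 108·123 + 63·170 = 186
t_32 = 108·186 + 63·123 = 189
t_33 = 108·189 + 63·186 = 130
t_34 = 108·130 + 63·189 = 91
t_35 = 108·91 + 63·130 = 98
t_36 = 108·98 + 63·91 = 189
t_37 = 108·189 + 63·98 = 218
t_38 = 108·218 + 63·189 = 123
t_39 = 108·123 + 63·218 = 138
t_40 = 108·138 + 63·123 = 125
t_41 = 108·125 + 63·138 = 178
t_42 = 108·178 + 63·125 = 219
t_43 = 108·219 + 63·178 = 50
t_44 = 108·50 + 63·219 = 253
t_45 = 108·253 + 63·50 = 10
t_46 = 108·10 + 63·253 = 123
t_47 = 108·123 + 63·10 = 90
t_48 = 108·90 + 63·123 = 61
t_49 = 108·61 + 63·90 = 226
t_50 = 108·226 + 63·61 = 91
t_51 = 108·91 + 63·226 = 2
t_52 = 108·2 + 63·91 = 61
t_53 = 108·61 + 63·2 = 58
t_54 = 108·58 + 63·61 = 123
t_55 = 108·123 + 63·58 = 42
t_56 = 108·42 + 63·123 = 253
t_57 = 108·253 + 63·42 = 18
t_58 = 108·18 + 63·253 = 219
t_59 = 108·219 + 63·18 = 210
t_60 = 108·210 + 63·219 = 125
t_61 = 108·125 + 63·210 = 106
t_62 = 108·106 + 63·125 = 123
t_63 = 108·123 + 63·106 = 250
t_64 = 108·250 + 63·123 = 189
t_65 = 108·189 + 63·250 = 66
t_66 = 108·66 + 63·189 = 91
t_67 = 108·91 + 63·66 = 162
t_68 = 108·162 + 63·91 = 189
t_69 = 108·189 + 63·162 = 154
t_70 = 108·154 + 63·189 = 123
t_71 = 108·123 + 63·154 = 202
t_72 = 108·202 + 63·123 = 125
t_73 = 108·125 + 63·202 = 114
t_74 = 108·114 + 63·125 = 219
t_75 = 108·219 + 63·114 = 114
t_76 = 108·114 + 63·219 = 253
t_77 = 108·253 + 63·114 = 202
t_78 = 108·202 + 63·253 = 123
t_79 = 108·123 + 63·202 = 154
t_80 = 108·154 + 63·123 = 61
t_81 = 108·61 + 63·154 = 162
t_82 = 108·162 + 63·61 = 91
t_83 = 108·91 + 63·162 = 66
t_84 = 108·66 + 63·91 = 61
t_85 = 108·61 + 63·66 = 250
t_86 = 108·250 + 63·61 = 123
t_87 = 108·123 + 63·250 = 106
t_88 = 108·106 + 63·123 = 253
t_89 = 108·253 + 63·106 = 210
t_90 = 108·210 + 63·253 = 219
t_91 = 108·219 + 63·210 = 18
t_92 = 108·18 + 63·219 = 125
t_93 = 108·125 + 63·18 = 42
t_94 = 108·42 + 63·125 = 123
t_95 = 108·123 + 63·42 = 58
t_96 = 108·58 + 63·123 = 189
t_97 = 108·189 + 63·58 = 2
t_98 = 108·2 + 63·189 = 91
t_99 = 108·91 + 63·2 = 226
t_100 = 108·226 + 63·91 = 189
t_101 = 108·189 + 63·226 = 90
t_102 = 108·90 + 63·189 = 123
t_103 = 108·123 + 63·90 = 10
t_104 = 108·10 + 63·123 = 125
t_105 = 108·125 + 63·10 = 50
t_106 = 108·50 + 63·125 = 219
t_107 = 108·219 + 63·50 = 178
t_108 = 108·178 + 63·219 = 253
t_109 = 108·253 + 63·178 = 138
t_110 = 108·138 + 63·253 = 123
t_111 = 108·123 + 63·138 = 218

218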